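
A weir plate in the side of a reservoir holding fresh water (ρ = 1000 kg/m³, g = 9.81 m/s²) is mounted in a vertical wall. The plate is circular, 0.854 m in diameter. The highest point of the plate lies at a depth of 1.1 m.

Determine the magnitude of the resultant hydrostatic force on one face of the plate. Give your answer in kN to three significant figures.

γ = ρg = 1000 × 9.81 = 9810 N/m³ = 9.81 kN/m³.
The centroid is at the centre, 0.427 m below the top of the plate, so the centroid depth is h_c = 1.1 + 0.427 = 1.527 m.
A = π(0.427)² = 0.572803 m².
Resultant F = γ·h_c·A = 9.81 × 1.527 × 0.572803 = 8.58051 kN.

F ≈ 8.58 kN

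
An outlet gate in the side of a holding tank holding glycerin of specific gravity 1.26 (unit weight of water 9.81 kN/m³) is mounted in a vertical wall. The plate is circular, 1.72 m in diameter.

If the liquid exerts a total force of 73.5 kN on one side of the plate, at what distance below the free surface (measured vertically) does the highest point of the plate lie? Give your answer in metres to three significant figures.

d_top ≈ 1.70 m

γ = 1.26 × 9.81 = 12.3606 kN/m³.
A = π(0.86)² = 2.32352 m².
From F = γ·h_c·A, the centroid depth is h_c = 73.5/(12.3606 × 2.32352) = 2.55918 m.
The centroid is at the centre, 0.86 m below the top of the plate, so the highest point sits at h_top = 2.55918 − 0.86 = 1.69918 m below the surface.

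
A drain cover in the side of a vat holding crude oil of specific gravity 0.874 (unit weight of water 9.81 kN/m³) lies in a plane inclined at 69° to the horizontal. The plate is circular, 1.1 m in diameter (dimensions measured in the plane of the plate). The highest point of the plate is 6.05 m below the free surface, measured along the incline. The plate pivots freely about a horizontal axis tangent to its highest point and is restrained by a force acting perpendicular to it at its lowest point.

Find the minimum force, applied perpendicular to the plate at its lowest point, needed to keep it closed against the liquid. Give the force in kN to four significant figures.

γ = 0.874 × 9.81 = 8.57394 kN/m³.
Let θ = 69° be the plate's angle to the horizontal; measure y along the incline from where the plane meets the free surface. Vertical depth h = y·sinθ with sinθ = 0.933580.
The centroid is at the centre, 0.55 m below the top of the plate, so y_c = 6.05 + 0.55 = 6.6 m and h_c = 6.6 × 0.933580 = 6.16163 m.
A = π(0.55)² = 0.950332 m².
Resultant F = γ·h_c·A = 8.57394 × 6.16163 × 0.950332 = 50.2055 kN.
I_c = πr⁴/4 = π × 0.55⁴/4 = 0.0718688 m⁴.
Centre of pressure: y_p = y_c + I_c/(y_c·A) = 6.6 + 0.0718688/(6.6 × 0.950332) = 6.6 + 0.0114583 = 6.61146 m along the plane.
The resultant acts 0.55 + 0.0114583 = 0.561458 m (along the plate) below the hinge at the top edge, so the moment about the hinge is M = F × 0.561458 = 50.2055 × 0.561458 = 28.1883 kN·m.
A normal force at the bottom, 1.1 m from the hinge, must supply this moment: P = 28.1883/1.1 = 25.6257 kN.

P ≈ 25.63 kN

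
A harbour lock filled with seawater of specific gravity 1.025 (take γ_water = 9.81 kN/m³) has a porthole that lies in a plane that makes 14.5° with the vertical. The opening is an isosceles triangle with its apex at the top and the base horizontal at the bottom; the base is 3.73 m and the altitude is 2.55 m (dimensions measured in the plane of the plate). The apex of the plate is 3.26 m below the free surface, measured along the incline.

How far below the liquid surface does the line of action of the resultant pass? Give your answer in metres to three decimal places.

h_p = 4.873 m

γ = 1.025 × 9.81 = 10.05525 kN/m³.
The plate makes 14.5° with the vertical, i.e. θ = 90° − 14.5° = 75.5° to the horizontal. Measuring y along the incline from the free-surface line, vertical depth h = y·sinθ with sinθ = 0.968148.
With the apex up, the centroid sits 2h/3 = 2 × 2.55/3 = 1.7 m below the apex, so y_c = 3.26 + 1.7 = 4.96 m and h_c = 4.96 × 0.968148 = 4.80201 m.
A = ½ × 3.73 × 2.55 = 4.75575 m².
Resultant F = γ·h_c·A = 10.05525 × 4.80201 × 4.75575 = 229.633 kN.
I_c = b·h³/36 = 3.73 × 2.55³/36 = 1.71801 m⁴.
Centre of pressure: y_p = y_c + I_c/(y_c·A) = 4.96 + 1.71801/(4.96 × 4.75575) = 4.96 + 0.0728325 = 5.03283 m along the plane.
Vertically, h_p = y_p·sinθ = 5.03283 × 0.968148 = 4.87252 m.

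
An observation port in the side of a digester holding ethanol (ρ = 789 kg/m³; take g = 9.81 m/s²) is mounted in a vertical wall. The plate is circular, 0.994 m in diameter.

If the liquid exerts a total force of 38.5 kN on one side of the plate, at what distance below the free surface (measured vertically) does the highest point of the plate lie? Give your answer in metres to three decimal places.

γ = ρg = 789 × 9.81 / 1000 = 7.74009 kN/m³.
A = π(0.497)² = 0.776002 m².
From F = γ·h_c·A, the centroid depth is h_c = 38.5/(7.74009 × 0.776002) = 6.40991 m.
The centroid is at the centre, 0.497 m below the top of the plate, so the highest point sits at h_top = 6.40991 − 0.497 = 5.91291 m below the surface.

d_top ≈ 5.913 m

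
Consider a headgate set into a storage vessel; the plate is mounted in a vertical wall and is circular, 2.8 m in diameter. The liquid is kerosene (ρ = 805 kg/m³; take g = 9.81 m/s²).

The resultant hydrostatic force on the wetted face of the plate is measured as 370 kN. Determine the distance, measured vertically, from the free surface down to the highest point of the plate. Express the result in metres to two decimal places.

γ = ρg = 805 × 9.81 / 1000 = 7.89705 kN/m³.
A = π(1.4)² = 6.15752 m².
From F = γ·h_c·A, the centroid depth is h_c = 370/(7.89705 × 6.15752) = 7.60906 m.
The centroid is at the centre, 1.4 m below the top of the plate, so the highest point sits at h_top = 7.60906 − 1.4 = 6.20906 m below the surface.

d_top ≈ 6.21 m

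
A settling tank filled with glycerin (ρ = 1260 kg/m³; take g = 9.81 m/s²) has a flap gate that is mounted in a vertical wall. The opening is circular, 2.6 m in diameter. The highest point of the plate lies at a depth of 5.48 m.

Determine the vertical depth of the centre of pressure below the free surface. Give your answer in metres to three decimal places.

h_p = 6.842 m

γ = ρg = 1260 × 9.81 / 1000 = 12.3606 kN/m³.
The centroid is at the centre, 1.3 m below the top of the plate, so the centroid depth is h_c = 5.48 + 1.3 = 6.78 m.
A = π(1.3)² = 5.30929 m².
Resultant F = γ·h_c·A = 12.3606 × 6.78 × 5.30929 = 444.944 kN.
I_c = πr⁴/4 = π × 1.3⁴/4 = 2.24318 m⁴.
Centre of pressure: y_p = y_c + I_c/(y_c·A) = 6.78 + 2.24318/(6.78 × 5.30929) = 6.78 + 0.0623158 = 6.84232 m along the plane.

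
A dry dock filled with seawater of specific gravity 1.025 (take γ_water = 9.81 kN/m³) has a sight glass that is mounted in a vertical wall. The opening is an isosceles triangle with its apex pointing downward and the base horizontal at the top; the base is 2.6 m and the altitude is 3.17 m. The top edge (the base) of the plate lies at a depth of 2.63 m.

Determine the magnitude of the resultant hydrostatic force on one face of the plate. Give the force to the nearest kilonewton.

γ = 1.025 × 9.81 = 10.05525 kN/m³.
With the apex down, the centroid sits h/3 = 3.17/3 = 1.05667 m below the base (the top edge), so the centroid depth is h_c = 2.63 + 1.05667 = 3.68667 m.
A = ½ × 2.6 × 3.17 = 4.121 m².
Resultant F = γ·h_c·A = 10.05525 × 3.68667 × 4.121 = 152.767 kN.

F ≈ 153 kN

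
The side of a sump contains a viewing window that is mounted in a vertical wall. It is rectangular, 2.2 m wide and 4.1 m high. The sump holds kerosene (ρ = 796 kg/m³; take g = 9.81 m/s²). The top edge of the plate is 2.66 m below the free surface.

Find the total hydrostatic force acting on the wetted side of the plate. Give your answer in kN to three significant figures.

F ≈ 332 kN

γ = ρg = 796 × 9.81 / 1000 = 7.80876 kN/m³.
The centroid lies 4.1/2 = 2.05 m below the top edge, so the centroid depth is h_c = 2.66 + 2.05 = 4.71 m.
A = 2.2 × 4.1 = 9.02 m².
Resultant F = γ·h_c·A = 7.80876 × 4.71 × 9.02 = 331.749 kN.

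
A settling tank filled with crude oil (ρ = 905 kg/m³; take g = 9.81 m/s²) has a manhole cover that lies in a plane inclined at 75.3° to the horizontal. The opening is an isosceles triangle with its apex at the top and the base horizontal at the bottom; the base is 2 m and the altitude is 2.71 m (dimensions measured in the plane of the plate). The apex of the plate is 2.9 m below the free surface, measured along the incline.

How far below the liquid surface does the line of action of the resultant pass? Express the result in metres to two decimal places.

γ = ρg = 905 × 9.81 / 1000 = 8.87805 kN/m³.
Let θ = 75.3° be the plate's angle to the horizontal; measure y along the incline from where the plane meets the free surface. Vertical depth h = y·sinθ with sinθ = 0.967268.
With the apex up, the centroid sits 2h/3 = 2 × 2.71/3 = 1.80667 m below the apex, so y_c = 2.9 + 1.80667 = 4.70667 m and h_c = 4.70667 × 0.967268 = 4.55261 m.
A = ½ × 2 × 2.71 = 2.71 m².
Resultant F = γ·h_c·A = 8.87805 × 4.55261 × 2.71 = 109.534 kN.
I_c = b·h³/36 = 2 × 2.71³/36 = 1.1057 m⁴.
Centre of pressure: y_p = y_c + I_c/(y_c·A) = 4.70667 + 1.1057/(4.70667 × 2.71) = 4.70667 + 0.0866871 = 4.79336 m along the plane.
Vertically, h_p = y_p·sinθ = 4.79336 × 0.967268 = 4.63646 m.

h_p = 4.64 m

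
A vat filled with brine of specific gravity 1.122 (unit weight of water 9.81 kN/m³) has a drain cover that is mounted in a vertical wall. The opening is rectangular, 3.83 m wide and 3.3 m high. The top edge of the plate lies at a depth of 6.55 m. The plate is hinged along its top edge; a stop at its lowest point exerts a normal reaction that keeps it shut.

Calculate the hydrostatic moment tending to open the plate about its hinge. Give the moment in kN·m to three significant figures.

γ = 1.122 × 9.81 = 11.00682 kN/m³.
The centroid lies 3.3/2 = 1.65 m below the top edge, so the centroid depth is h_c = 6.55 + 1.65 = 8.2 m.
A = 3.83 × 3.3 = 12.639 m².
Resultant F = γ·h_c·A = 11.00682 × 8.2 × 12.639 = 1140.74 kN.
I_c = b·h³/12 = 3.83 × 3.3³/12 = 11.4699 m⁴.
Centre of pressure: y_p = y_c + I_c/(y_c·A) = 8.2 + 11.4699/(8.2 × 12.639) = 8.2 + 0.110671 = 8.31067 m along the plane.
The resultant acts 1.65 + 0.110671 = 1.76067 m (along the plate) below the hinge at the top edge, so the moment about the hinge is M = F × 1.76067 = 1140.74 × 1.76067 = 2008.47 kN·m.

M ≈ 2010 kN·m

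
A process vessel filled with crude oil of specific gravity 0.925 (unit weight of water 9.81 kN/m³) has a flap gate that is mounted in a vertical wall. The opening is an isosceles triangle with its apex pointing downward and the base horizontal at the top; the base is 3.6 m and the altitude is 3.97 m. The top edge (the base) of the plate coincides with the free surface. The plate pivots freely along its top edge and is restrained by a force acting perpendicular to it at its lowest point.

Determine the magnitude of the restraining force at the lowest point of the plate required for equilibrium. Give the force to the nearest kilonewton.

γ = 0.925 × 9.81 = 9.07425 kN/m³.
With the apex down, the centroid sits h/3 = 3.97/3 = 1.32333 m below the base (the top edge), so the centroid depth is h_c = 1.32333 m.
A = ½ × 3.6 × 3.97 = 7.146 m².
Resultant F = γ·h_c·A = 9.07425 × 1.32333 × 7.146 = 85.8108 kN.
I_c = b·h³/36 = 3.6 × 3.97³/36 = 6.25708 m⁴.
Centre of pressure: y_p = y_c + I_c/(y_c·A) = 1.32333 + 6.25708/(1.32333 × 7.146) = 1.32333 + 0.661669 = 1.985 m along the plane.
The resultant acts 1.32333 + 0.661669 = 1.985 m (along the plate) below the hinge at the top edge, so the moment about the hinge is M = F × 1.985 = 85.8108 × 1.985 = 170.334 kN·m.
A normal force at the bottom, 3.97 m from the hinge, must supply this moment: P = 170.334/3.97 = 42.9053 kN.

P ≈ 43 kN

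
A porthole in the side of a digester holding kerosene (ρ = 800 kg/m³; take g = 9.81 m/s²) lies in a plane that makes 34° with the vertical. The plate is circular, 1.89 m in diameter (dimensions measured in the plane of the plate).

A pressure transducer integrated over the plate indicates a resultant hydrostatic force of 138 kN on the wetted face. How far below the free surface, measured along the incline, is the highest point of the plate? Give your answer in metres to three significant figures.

γ = ρg = 800 × 9.81 / 1000 = 7.848 kN/m³.
A = π(0.945)² = 2.80552 m².
From F = γ·h_c·A, the centroid depth is h_c = 138/(7.848 × 2.80552) = 6.26768 m.
The plate makes 34° with the vertical, i.e. θ = 90° − 34° = 56° to the horizontal. Measuring y along the incline from the free-surface line, vertical depth h = y·sinθ with sinθ = 0.829038.
Along the incline, y_c = h_c/sinθ = 6.26768/0.829038 = 7.56018 m.
The centroid is at the centre, 0.945 m below the top of the plate, so the highest point sits at y_top = 7.56018 − 0.945 = 6.61518 m along the incline.

y_top ≈ 6.62 m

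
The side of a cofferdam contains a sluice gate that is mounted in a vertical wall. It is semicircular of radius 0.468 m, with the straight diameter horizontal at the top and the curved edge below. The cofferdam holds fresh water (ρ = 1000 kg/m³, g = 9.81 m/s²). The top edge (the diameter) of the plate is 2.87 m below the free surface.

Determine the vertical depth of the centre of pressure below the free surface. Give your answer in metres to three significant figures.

h_p = 3.07 m

γ = ρg = 1000 × 9.81 = 9810 N/m³ = 9.81 kN/m³.
The centroid of a semicircle lies 4r/(3π) = 0.198625 m from the diameter, here below the top edge, so the centroid depth is h_c = 2.87 + 0.198625 = 3.06862 m.
A = πr²/2 = π × 0.468²/2 = 0.344042 m².
Resultant F = γ·h_c·A = 9.81 × 3.06862 × 0.344042 = 10.3568 kN.
I_c = (π/8 − 8/(9π))·r⁴ = 0.109757 × 0.468⁴ = 0.00526521 m⁴.
Centre of pressure: y_p = y_c + I_c/(y_c·A) = 3.06862 + 0.00526521/(3.06862 × 0.344042) = 3.06862 + 0.00498725 = 3.07361 m along the plane.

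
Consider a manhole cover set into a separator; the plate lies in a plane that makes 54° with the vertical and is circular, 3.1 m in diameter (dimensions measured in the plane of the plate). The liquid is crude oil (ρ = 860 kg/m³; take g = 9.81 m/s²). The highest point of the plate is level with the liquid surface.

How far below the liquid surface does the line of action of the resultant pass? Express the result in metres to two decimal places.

h_p = 1.14 m

γ = ρg = 860 × 9.81 / 1000 = 8.4366 kN/m³.
The plate makes 54° with the vertical, i.e. θ = 90° − 54° = 36° to the horizontal. Measuring y along the incline from the free-surface line, vertical depth h = y·sinθ with sinθ = 0.587785.
The centroid is at the centre, 1.55 m below the top of the plate, so y_c = 1.55 m and h_c = 1.55 × 0.587785 = 0.911067 m.
A = π(1.55)² = 7.54768 m².
Resultant F = γ·h_c·A = 8.4366 × 0.911067 × 7.54768 = 58.0138 kN.
I_c = πr⁴/4 = π × 1.55⁴/4 = 4.53332 m⁴.
Centre of pressure: y_p = y_c + I_c/(y_c·A) = 1.55 + 4.53332/(1.55 × 7.54768) = 1.55 + 0.3875 = 1.9375 m along the plane.
Vertically, h_p = y_p·sinθ = 1.9375 × 0.587785 = 1.13883 m.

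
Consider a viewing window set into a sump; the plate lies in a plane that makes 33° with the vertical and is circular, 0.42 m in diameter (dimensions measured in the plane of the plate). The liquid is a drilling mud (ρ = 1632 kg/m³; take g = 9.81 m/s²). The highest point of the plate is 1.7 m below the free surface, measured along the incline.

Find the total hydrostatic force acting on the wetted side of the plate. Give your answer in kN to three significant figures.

F ≈ 3.55 kN

γ = ρg = 1632 × 9.81 / 1000 = 16.00992 kN/m³.
The plate makes 33° with the vertical, i.e. θ = 90° − 33° = 57° to the horizontal. Measuring y along the incline from the free-surface line, vertical depth h = y·sinθ with sinθ = 0.838671.
The centroid is at the centre, 0.21 m below the top of the plate, so y_c = 1.7 + 0.21 = 1.91 m and h_c = 1.91 × 0.838671 = 1.60186 m.
A = π(0.21)² = 0.138544 m².
Resultant F = γ·h_c·A = 16.00992 × 1.60186 × 0.138544 = 3.55305 kN.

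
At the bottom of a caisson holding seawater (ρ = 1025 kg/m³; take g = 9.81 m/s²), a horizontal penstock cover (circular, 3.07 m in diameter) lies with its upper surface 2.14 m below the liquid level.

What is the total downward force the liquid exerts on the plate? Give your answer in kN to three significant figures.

γ = ρg = 1025 × 9.81 / 1000 = 10.05525 kN/m³.
The plate is horizontal, so pressure is uniform at p = γ·h = 10.05525 × 2.14 = 21.5182 kN/m².
A = π(1.535)² = 7.4023 m².
F = p·A = 21.5182 × 7.4023 = 159.284 kN.

F ≈ 159 kN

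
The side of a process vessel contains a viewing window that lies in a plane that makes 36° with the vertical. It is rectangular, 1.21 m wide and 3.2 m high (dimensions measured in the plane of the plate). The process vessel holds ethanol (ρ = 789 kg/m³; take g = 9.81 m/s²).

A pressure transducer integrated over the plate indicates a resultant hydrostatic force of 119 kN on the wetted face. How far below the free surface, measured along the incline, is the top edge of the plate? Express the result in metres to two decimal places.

γ = ρg = 789 × 9.81 / 1000 = 7.74009 kN/m³.
A = 1.21 × 3.2 = 3.872 m².
From F = γ·h_c·A, the centroid depth is h_c = 119/(7.74009 × 3.872) = 3.97069 m.
The plate makes 36° with the vertical, i.e. θ = 90° − 36° = 54° to the horizontal. Measuring y along the incline from the free-surface line, vertical depth h = y·sinθ with sinθ = 0.809017.
Along the incline, y_c = h_c/sinθ = 3.97069/0.809017 = 4.90804 m.
The centroid lies 3.2/2 = 1.6 m below the top edge, so the top edge sits at y_top = 4.90804 − 1.6 = 3.30804 m along the incline.

y_top ≈ 3.31 m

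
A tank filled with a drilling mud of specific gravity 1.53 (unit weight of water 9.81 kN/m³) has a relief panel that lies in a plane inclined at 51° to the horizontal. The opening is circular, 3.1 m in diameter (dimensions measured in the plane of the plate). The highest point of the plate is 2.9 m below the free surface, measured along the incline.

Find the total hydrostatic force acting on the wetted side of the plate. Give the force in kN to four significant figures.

F ≈ 391.8 kN

γ = 1.53 × 9.81 = 15.0093 kN/m³.
Let θ = 51° be the plate's angle to the horizontal; measure y along the incline from where the plane meets the free surface. Vertical depth h = y·sinθ with sinθ = 0.777146.
The centroid is at the centre, 1.55 m below the top of the plate, so y_c = 2.9 + 1.55 = 4.45 m and h_c = 4.45 × 0.777146 = 3.4583 m.
A = π(1.55)² = 7.54768 m².
Resultant F = γ·h_c·A = 15.0093 × 3.4583 × 7.54768 = 391.775 kN.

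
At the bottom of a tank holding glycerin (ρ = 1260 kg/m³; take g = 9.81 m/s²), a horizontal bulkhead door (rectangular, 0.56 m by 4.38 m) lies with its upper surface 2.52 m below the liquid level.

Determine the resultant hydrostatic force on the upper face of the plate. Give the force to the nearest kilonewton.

F ≈ 76 kN

γ = ρg = 1260 × 9.81 / 1000 = 12.3606 kN/m³.
The plate is horizontal, so pressure is uniform at p = γ·h = 12.3606 × 2.52 = 31.1487 kN/m².
A = 0.56 × 4.38 = 2.4528 m².
F = p·A = 31.1487 × 2.4528 = 76.4015 kN.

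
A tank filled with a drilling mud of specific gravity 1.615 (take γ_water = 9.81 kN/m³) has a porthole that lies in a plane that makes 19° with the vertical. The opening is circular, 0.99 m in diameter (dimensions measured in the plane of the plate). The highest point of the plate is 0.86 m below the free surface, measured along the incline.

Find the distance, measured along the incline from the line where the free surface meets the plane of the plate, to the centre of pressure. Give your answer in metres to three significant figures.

y_p = 1.40 m

γ = 1.615 × 9.81 = 15.84315 kN/m³.
The plate makes 19° with the vertical, i.e. θ = 90° − 19° = 71° to the horizontal. Measuring y along the incline from the free-surface line, vertical depth h = y·sinθ with sinθ = 0.945519.
The centroid is at the centre, 0.495 m below the top of the plate, so y_c = 0.86 + 0.495 = 1.355 m and h_c = 1.355 × 0.945519 = 1.28118 m.
A = π(0.495)² = 0.769769 m².
Resultant F = γ·h_c·A = 15.84315 × 1.28118 × 0.769769 = 15.6247 kN.
I_c = πr⁴/4 = π × 0.495⁴/4 = 0.0471531 m⁴.
Centre of pressure: y_p = y_c + I_c/(y_c·A) = 1.355 + 0.0471531/(1.355 × 0.769769) = 1.355 + 0.0452075 = 1.40021 m along the plane.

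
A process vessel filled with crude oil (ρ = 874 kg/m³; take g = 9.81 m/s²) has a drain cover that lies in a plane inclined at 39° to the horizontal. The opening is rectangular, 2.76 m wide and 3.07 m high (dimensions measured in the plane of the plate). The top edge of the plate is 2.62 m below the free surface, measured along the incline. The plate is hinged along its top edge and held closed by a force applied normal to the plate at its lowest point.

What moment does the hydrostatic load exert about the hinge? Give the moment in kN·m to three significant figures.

M ≈ 328 kN·m

γ = ρg = 874 × 9.81 / 1000 = 8.57394 kN/m³.
Let θ = 39° be the plate's angle to the horizontal; measure y along the incline from where the plane meets the free surface. Vertical depth h = y·sinθ with sinθ = 0.629320.
The centroid lies 3.07/2 = 1.535 m below the top edge, so y_c = 2.62 + 1.535 = 4.155 m and h_c = 4.155 × 0.629320 = 2.61482 m.
A = 2.76 × 3.07 = 8.4732 m².
Resultant F = γ·h_c·A = 8.57394 × 2.61482 × 8.4732 = 189.963 kN.
I_c = b·h³/12 = 2.76 × 3.07³/12 = 6.65492 m⁴.
Centre of pressure: y_p = y_c + I_c/(y_c·A) = 4.155 + 6.65492/(4.155 × 8.4732) = 4.155 + 0.189027 = 4.34403 m along the plane.
The resultant acts 1.535 + 0.189027 = 1.72403 m (along the plate) below the hinge at the top edge, so the moment about the hinge is M = F × 1.72403 = 189.963 × 1.72403 = 327.502 kN·m.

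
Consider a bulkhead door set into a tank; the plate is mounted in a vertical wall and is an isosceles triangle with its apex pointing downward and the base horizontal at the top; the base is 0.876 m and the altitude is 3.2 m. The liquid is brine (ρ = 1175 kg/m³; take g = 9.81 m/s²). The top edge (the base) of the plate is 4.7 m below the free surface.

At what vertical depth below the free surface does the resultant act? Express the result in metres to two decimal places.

h_p = 5.87 m

γ = ρg = 1175 × 9.81 / 1000 = 11.52675 kN/m³.
With the apex down, the centroid sits h/3 = 3.2/3 = 1.06667 m below the base (the top edge), so the centroid depth is h_c = 4.7 + 1.06667 = 5.76667 m.
A = ½ × 0.876 × 3.2 = 1.4016 m².
Resultant F = γ·h_c·A = 11.52675 × 5.76667 × 1.4016 = 93.1657 kN.
I_c = b·h³/36 = 0.876 × 3.2³/36 = 0.797355 m⁴.
Centre of pressure: y_p = y_c + I_c/(y_c·A) = 5.76667 + 0.797355/(5.76667 × 1.4016) = 5.76667 + 0.0986512 = 5.86532 m along the plane.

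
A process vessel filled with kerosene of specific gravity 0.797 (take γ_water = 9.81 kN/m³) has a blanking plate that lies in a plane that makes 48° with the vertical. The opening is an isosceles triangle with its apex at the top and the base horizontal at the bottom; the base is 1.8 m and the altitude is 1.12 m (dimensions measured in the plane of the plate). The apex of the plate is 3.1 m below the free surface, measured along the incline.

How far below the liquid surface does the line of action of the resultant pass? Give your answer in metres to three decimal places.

h_p = 2.586 m

γ = 0.797 × 9.81 = 7.81857 kN/m³.
The plate makes 48° with the vertical, i.e. θ = 90° − 48° = 42° to the horizontal. Measuring y along the incline from the free-surface line, vertical depth h = y·sinθ with sinθ = 0.669131.
With the apex up, the centroid sits 2h/3 = 2 × 1.12/3 = 0.746667 m below the apex, so y_c = 3.1 + 0.746667 = 3.84667 m and h_c = 3.84667 × 0.669131 = 2.57393 m.
A = ½ × 1.8 × 1.12 = 1.008 m².
Resultant F = γ·h_c·A = 7.81857 × 2.57393 × 1.008 = 20.2854 kN.
I_c = b·h³/36 = 1.8 × 1.12³/36 = 0.0702464 m⁴.
Centre of pressure: y_p = y_c + I_c/(y_c·A) = 3.84667 + 0.0702464/(3.84667 × 1.008) = 3.84667 + 0.0181167 = 3.86479 m along the plane.
Vertically, h_p = y_p·sinθ = 3.86479 × 0.669131 = 2.58605 m.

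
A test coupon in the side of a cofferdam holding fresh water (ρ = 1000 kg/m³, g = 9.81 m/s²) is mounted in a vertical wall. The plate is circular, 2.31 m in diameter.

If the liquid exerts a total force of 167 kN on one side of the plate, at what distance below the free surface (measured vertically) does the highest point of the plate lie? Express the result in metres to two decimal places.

γ = ρg = 1000 × 9.81 = 9810 N/m³ = 9.81 kN/m³.
A = π(1.155)² = 4.19096 m².
From F = γ·h_c·A, the centroid depth is h_c = 167/(9.81 × 4.19096) = 4.06194 m.
The centroid is at the centre, 1.155 m below the top of the plate, so the highest point sits at h_top = 4.06194 − 1.155 = 2.90694 m below the surface.

d_top ≈ 2.91 m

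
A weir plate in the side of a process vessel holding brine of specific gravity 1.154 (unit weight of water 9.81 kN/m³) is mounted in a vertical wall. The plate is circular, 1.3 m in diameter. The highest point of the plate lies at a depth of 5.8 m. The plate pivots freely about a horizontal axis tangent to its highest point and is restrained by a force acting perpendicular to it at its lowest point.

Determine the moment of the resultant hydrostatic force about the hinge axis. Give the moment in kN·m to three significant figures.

M ≈ 64.6 kN·m

γ = 1.154 × 9.81 = 11.32074 kN/m³.
The centroid is at the centre, 0.65 m below the top of the plate, so the centroid depth is h_c = 5.8 + 0.65 = 6.45 m.
A = π(0.65)² = 1.32732 m².
Resultant F = γ·h_c·A = 11.32074 × 6.45 × 1.32732 = 96.9193 kN.
I_c = πr⁴/4 = π × 0.65⁴/4 = 0.140198 m⁴.
Centre of pressure: y_p = y_c + I_c/(y_c·A) = 6.45 + 0.140198/(6.45 × 1.32732) = 6.45 + 0.0163759 = 6.46638 m along the plane.
The resultant acts 0.65 + 0.0163759 = 0.666376 m (along the plate) below the hinge at the top edge, so the moment about the hinge is M = F × 0.666376 = 96.9193 × 0.666376 = 64.5847 kN·m.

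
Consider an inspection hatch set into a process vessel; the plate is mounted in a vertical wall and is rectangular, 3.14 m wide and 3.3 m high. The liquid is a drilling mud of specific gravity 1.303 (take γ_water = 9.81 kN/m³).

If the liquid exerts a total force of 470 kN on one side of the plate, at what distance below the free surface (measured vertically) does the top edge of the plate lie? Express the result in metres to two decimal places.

d_top ≈ 1.90 m

γ = 1.303 × 9.81 = 12.78243 kN/m³.
A = 3.14 × 3.3 = 10.362 m².
From F = γ·h_c·A, the centroid depth is h_c = 470/(12.78243 × 10.362) = 3.54847 m.
The centroid lies 3.3/2 = 1.65 m below the top edge, so the top edge sits at h_top = 3.54847 − 1.65 = 1.89847 m below the surface.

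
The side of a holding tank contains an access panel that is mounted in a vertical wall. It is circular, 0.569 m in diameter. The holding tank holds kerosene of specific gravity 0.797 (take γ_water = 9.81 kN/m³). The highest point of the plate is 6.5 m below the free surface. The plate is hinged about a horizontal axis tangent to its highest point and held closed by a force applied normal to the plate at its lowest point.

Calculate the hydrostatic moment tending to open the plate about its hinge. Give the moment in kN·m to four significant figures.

M ≈ 3.878 kN·m

γ = 0.797 × 9.81 = 7.81857 kN/m³.
The centroid is at the centre, 0.2845 m below the top of the plate, so the centroid depth is h_c = 6.5 + 0.2845 = 6.7845 m.
A = π(0.2845)² = 0.254281 m².
Resultant F = γ·h_c·A = 7.81857 × 6.7845 × 0.254281 = 13.4884 kN.
I_c = πr⁴/4 = π × 0.2845⁴/4 = 0.0051454 m⁴.
Centre of pressure: y_p = y_c + I_c/(y_c·A) = 6.7845 + 0.0051454/(6.7845 × 0.254281) = 6.7845 + 0.00298255 = 6.78748 m along the plane.
The resultant acts 0.2845 + 0.00298255 = 0.287483 m (along the plate) below the hinge at the top edge, so the moment about the hinge is M = F × 0.287483 = 13.4884 × 0.287483 = 3.87769 kN·m.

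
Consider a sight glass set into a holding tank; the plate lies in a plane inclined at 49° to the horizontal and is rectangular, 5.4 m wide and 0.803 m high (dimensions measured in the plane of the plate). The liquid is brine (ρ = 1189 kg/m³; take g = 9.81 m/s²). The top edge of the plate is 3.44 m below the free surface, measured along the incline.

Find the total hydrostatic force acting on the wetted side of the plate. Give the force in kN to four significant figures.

F ≈ 146.6 kN

γ = ρg = 1189 × 9.81 / 1000 = 11.66409 kN/m³.
Let θ = 49° be the plate's angle to the horizontal; measure y along the incline from where the plane meets the free surface. Vertical depth h = y·sinθ with sinθ = 0.754710.
The centroid lies 0.803/2 = 0.4015 m below the top edge, so y_c = 3.44 + 0.4015 = 3.8415 m and h_c = 3.8415 × 0.754710 = 2.89922 m.
A = 5.4 × 0.803 = 4.3362 m².
Resultant F = γ·h_c·A = 11.66409 × 2.89922 × 4.3362 = 146.636 kN.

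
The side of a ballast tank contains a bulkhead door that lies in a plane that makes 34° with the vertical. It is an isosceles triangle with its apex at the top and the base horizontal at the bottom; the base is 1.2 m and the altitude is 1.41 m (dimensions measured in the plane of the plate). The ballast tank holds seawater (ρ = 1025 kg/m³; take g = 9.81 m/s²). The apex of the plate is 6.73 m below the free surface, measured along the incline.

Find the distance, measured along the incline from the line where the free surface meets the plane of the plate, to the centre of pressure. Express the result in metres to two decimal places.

y_p = 7.68 m

γ = ρg = 1025 × 9.81 / 1000 = 10.05525 kN/m³.
The plate makes 34° with the vertical, i.e. θ = 90° − 34° = 56° to the horizontal. Measuring y along the incline from the free-surface line, vertical depth h = y·sinθ with sinθ = 0.829038.
With the apex up, the centroid sits 2h/3 = 2 × 1.41/3 = 0.94 m below the apex, so y_c = 6.73 + 0.94 = 7.67 m and h_c = 7.67 × 0.829038 = 6.35872 m.
A = ½ × 1.2 × 1.41 = 0.846 m².
Resultant F = γ·h_c·A = 10.05525 × 6.35872 × 0.846 = 54.092 kN.
I_c = b·h³/36 = 1.2 × 1.41³/36 = 0.0934407 m⁴.
Centre of pressure: y_p = y_c + I_c/(y_c·A) = 7.67 + 0.0934407/(7.67 × 0.846) = 7.67 + 0.0144003 = 7.6844 m along the plane.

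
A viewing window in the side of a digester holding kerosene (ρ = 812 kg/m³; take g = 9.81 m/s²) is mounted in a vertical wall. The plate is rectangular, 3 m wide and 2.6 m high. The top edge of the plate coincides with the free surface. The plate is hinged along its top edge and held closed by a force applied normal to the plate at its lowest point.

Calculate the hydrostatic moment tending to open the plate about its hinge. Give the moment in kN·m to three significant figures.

M ≈ 140 kN·m

γ = ρg = 812 × 9.81 / 1000 = 7.96572 kN/m³.
The centroid lies 2.6/2 = 1.3 m below the top edge, so the centroid depth is h_c = 1.3 m.
A = 3 × 2.6 = 7.8 m².
Resultant F = γ·h_c·A = 7.96572 × 1.3 × 7.8 = 80.7724 kN.
I_c = b·h³/12 = 3 × 2.6³/12 = 4.394 m⁴.
Centre of pressure: y_p = y_c + I_c/(y_c·A) = 1.3 + 4.394/(1.3 × 7.8) = 1.3 + 0.433333 = 1.73333 m along the plane.
The resultant acts 1.3 + 0.433333 = 1.73333 m (along the plate) below the hinge at the top edge, so the moment about the hinge is M = F × 1.73333 = 80.7724 × 1.73333 = 140.005 kN·m.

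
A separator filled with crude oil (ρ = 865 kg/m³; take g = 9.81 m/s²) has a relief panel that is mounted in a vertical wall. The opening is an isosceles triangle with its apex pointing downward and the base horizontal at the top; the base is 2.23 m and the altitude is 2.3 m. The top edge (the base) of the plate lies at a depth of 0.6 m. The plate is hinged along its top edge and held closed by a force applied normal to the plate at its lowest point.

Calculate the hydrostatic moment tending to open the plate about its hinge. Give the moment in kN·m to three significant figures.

M ≈ 29.2 kN·m

γ = ρg = 865 × 9.81 / 1000 = 8.48565 kN/m³.
With the apex down, the centroid sits h/3 = 2.3/3 = 0.766667 m below the base (the top edge), so the centroid depth is h_c = 0.6 + 0.766667 = 1.36667 m.
A = ½ × 2.23 × 2.3 = 2.5645 m².
Resultant F = γ·h_c·A = 8.48565 × 1.36667 × 2.5645 = 29.7407 kN.
I_c = b·h³/36 = 2.23 × 2.3³/36 = 0.753678 m⁴.
Centre of pressure: y_p = y_c + I_c/(y_c·A) = 1.36667 + 0.753678/(1.36667 × 2.5645) = 1.36667 + 0.21504 = 1.58171 m along the plane.
The resultant acts 0.766667 + 0.21504 = 0.981707 m (along the plate) below the hinge at the top edge, so the moment about the hinge is M = F × 0.981707 = 29.7407 × 0.981707 = 29.1967 kN·m.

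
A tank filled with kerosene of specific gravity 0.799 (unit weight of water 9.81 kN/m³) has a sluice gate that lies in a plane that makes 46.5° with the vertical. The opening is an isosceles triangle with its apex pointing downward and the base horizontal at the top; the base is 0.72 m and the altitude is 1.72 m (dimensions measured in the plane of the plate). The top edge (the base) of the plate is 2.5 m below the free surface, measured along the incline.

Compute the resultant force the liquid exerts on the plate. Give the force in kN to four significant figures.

γ = 0.799 × 9.81 = 7.83819 kN/m³.
The plate makes 46.5° with the vertical, i.e. θ = 90° − 46.5° = 43.5° to the horizontal. Measuring y along the incline from the free-surface line, vertical depth h = y·sinθ with sinθ = 0.688355.
With the apex down, the centroid sits h/3 = 1.72/3 = 0.573333 m below the base (the top edge), so y_c = 2.5 + 0.573333 = 3.07333 m and h_c = 3.07333 × 0.688355 = 2.11554 m.
A = ½ × 0.72 × 1.72 = 0.6192 m².
Resultant F = γ·h_c·A = 7.83819 × 2.11554 × 0.6192 = 10.2676 kN.

F ≈ 10.27 kN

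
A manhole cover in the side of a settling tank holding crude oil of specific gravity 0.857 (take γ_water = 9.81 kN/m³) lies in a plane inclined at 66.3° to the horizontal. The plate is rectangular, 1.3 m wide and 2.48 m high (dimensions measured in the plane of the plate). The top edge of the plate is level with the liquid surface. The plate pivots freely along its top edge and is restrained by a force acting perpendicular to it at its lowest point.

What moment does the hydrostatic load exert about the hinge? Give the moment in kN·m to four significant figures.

γ = 0.857 × 9.81 = 8.40717 kN/m³.
Let θ = 66.3° be the plate's angle to the horizontal; measure y along the incline from where the plane meets the free surface. Vertical depth h = y·sinθ with sinθ = 0.915663.
The centroid lies 2.48/2 = 1.24 m below the top edge, so y_c = 1.24 m and h_c = 1.24 × 0.915663 = 1.13542 m.
A = 1.3 × 2.48 = 3.224 m².
Resultant F = γ·h_c·A = 8.40717 × 1.13542 × 3.224 = 30.7752 kN.
I_c = b·h³/12 = 1.3 × 2.48³/12 = 1.65241 m⁴.
Centre of pressure: y_p = y_c + I_c/(y_c·A) = 1.24 + 1.65241/(1.24 × 3.224) = 1.24 + 0.413334 = 1.65333 m along the plane.
The resultant acts 1.24 + 0.413334 = 1.65333 m (along the plate) below the hinge at the top edge, so the moment about the hinge is M = F × 1.65333 = 30.7752 × 1.65333 = 50.8816 kN·m.

M ≈ 50.88 kN·m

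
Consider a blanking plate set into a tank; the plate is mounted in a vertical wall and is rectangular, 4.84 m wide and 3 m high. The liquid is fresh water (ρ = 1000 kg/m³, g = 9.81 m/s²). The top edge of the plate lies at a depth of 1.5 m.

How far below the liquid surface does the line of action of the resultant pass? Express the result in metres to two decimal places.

γ = ρg = 1000 × 9.81 = 9810 N/m³ = 9.81 kN/m³.
The centroid lies 3/2 = 1.5 m below the top edge, so the centroid depth is h_c = 1.5 + 1.5 = 3 m.
A = 4.84 × 3 = 14.52 m².
Resultant F = γ·h_c·A = 9.81 × 3 × 14.52 = 427.324 kN.
I_c = b·h³/12 = 4.84 × 3³/12 = 10.89 m⁴.
Centre of pressure: y_p = y_c + I_c/(y_c·A) = 3 + 10.89/(3 × 14.52) = 3 + 0.25 = 3.25 m along the plane.

h_p = 3.25 m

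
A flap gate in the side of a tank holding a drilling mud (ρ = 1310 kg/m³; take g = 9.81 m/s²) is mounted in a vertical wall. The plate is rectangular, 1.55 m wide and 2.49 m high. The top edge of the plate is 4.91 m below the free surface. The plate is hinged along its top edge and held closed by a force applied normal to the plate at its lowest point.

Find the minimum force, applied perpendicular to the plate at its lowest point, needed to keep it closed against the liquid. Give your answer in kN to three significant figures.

P ≈ 163 kN

γ = ρg = 1310 × 9.81 / 1000 = 12.8511 kN/m³.
The centroid lies 2.49/2 = 1.245 m below the top edge, so the centroid depth is h_c = 4.91 + 1.245 = 6.155 m.
A = 1.55 × 2.49 = 3.8595 m².
Resultant F = γ·h_c·A = 12.8511 × 6.155 × 3.8595 = 305.281 kN.
I_c = b·h³/12 = 1.55 × 2.49³/12 = 1.99411 m⁴.
Centre of pressure: y_p = y_c + I_c/(y_c·A) = 6.155 + 1.99411/(6.155 × 3.8595) = 6.155 + 0.0839441 = 6.23894 m along the plane.
The resultant acts 1.245 + 0.0839441 = 1.32894 m (along the plate) below the hinge at the top edge, so the moment about the hinge is M = F × 1.32894 = 305.281 × 1.32894 = 405.7 kN·m.
A normal force at the bottom, 2.49 m from the hinge, must supply this moment: P = 405.7/2.49 = 162.932 kN.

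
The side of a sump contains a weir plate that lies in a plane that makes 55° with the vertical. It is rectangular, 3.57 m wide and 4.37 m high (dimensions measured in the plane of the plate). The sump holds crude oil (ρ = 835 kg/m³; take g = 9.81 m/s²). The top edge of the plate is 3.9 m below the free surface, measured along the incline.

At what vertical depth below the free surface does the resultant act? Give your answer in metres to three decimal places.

γ = ρg = 835 × 9.81 / 1000 = 8.19135 kN/m³.
The plate makes 55° with the vertical, i.e. θ = 90° − 55° = 35° to the horizontal. Measuring y along the incline from the free-surface line, vertical depth h = y·sinθ with sinθ = 0.573576.
The centroid lies 4.37/2 = 2.185 m below the top edge, so y_c = 3.9 + 2.185 = 6.085 m and h_c = 6.085 × 0.573576 = 3.49021 m.
A = 3.57 × 4.37 = 15.6009 m².
Resultant F = γ·h_c·A = 8.19135 × 3.49021 × 15.6009 = 446.022 kN.
I_c = b·h³/12 = 3.57 × 4.37³/12 = 24.8274 m⁴.
Centre of pressure: y_p = y_c + I_c/(y_c·A) = 6.085 + 24.8274/(6.085 × 15.6009) = 6.085 + 0.26153 = 6.34653 m along the plane.
Vertically, h_p = y_p·sinθ = 6.34653 × 0.573576 = 3.64022 m.

h_p = 3.640 m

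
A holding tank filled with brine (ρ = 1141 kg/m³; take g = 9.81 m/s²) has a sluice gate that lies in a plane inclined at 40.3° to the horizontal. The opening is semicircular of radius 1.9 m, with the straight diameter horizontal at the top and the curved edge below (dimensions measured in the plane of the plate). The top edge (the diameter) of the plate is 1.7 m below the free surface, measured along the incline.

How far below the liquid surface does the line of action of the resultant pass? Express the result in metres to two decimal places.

h_p = 1.69 m

γ = ρg = 1141 × 9.81 / 1000 = 11.19321 kN/m³.
Let θ = 40.3° be the plate's angle to the horizontal; measure y along the incline from where the plane meets the free surface. Vertical depth h = y·sinθ with sinθ = 0.646790.
The centroid of a semicircle lies 4r/(3π) = 0.806385 m from the diameter, here below the top edge, so y_c = 1.7 + 0.806385 = 2.50638 m and h_c = 2.50638 × 0.646790 = 1.6211 m.
A = πr²/2 = π × 1.9²/2 = 5.67057 m².
Resultant F = γ·h_c·A = 11.19321 × 1.6211 × 5.67057 = 102.894 kN.
I_c = (π/8 − 8/(9π))·r⁴ = 0.109757 × 1.9⁴ = 1.43036 m⁴.
Centre of pressure: y_p = y_c + I_c/(y_c·A) = 2.50638 + 1.43036/(2.50638 × 5.67057) = 2.50638 + 0.10064 = 2.60702 m along the plane.
Vertically, h_p = y_p·sinθ = 2.60702 × 0.646790 = 1.68619 m.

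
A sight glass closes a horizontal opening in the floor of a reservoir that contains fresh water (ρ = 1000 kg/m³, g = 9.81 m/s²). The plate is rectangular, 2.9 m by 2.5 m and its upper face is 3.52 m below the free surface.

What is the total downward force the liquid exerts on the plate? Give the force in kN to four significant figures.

F ≈ 250.4 kN

γ = ρg = 1000 × 9.81 = 9810 N/m³ = 9.81 kN/m³.
The plate is horizontal, so pressure is uniform at p = γ·h = 9.81 × 3.52 = 34.5312 kN/m².
A = 2.9 × 2.5 = 7.25 m².
F = p·A = 34.5312 × 7.25 = 250.351 kN.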